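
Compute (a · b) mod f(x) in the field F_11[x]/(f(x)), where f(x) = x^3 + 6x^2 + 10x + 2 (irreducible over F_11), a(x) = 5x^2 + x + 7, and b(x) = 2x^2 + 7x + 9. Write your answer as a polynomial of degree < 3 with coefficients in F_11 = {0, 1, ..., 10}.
a · b ≡ 5x^2 + 4x + 10 (mod f(x))

Multiply in F_11[x]: a(x)·b(x) = (5x^2 + x + 7)·(2x^2 + 7x + 9) = 10x^4 + 4x^3 + 3x + 8. This has degree ≥ 3, so divide by f(x) over F_11: 10x^4 + 4x^3 + 3x + 8 = (10x + 10)·(x^3 + 6x^2 + 10x + 2) + (5x^2 + 4x + 10). Hence a·b ≡ 5x^2 + 4x + 10 (mod f). (F_11[x]/(f) is a field with 11^3 = 1331 elements since f is irreducible of degree 3.)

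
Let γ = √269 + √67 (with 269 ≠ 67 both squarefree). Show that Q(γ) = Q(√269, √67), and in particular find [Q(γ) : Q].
[Q(γ) : Q] = 4 (equivalently, Q(γ) = Q(√269, √67))

Obviously Q(γ) ⊆ Q(√269, √67), and [Q(√269, √67):Q] = 4 (since 269, 67 are distinct squarefree integers > 1 with 18023 not a perfect square). To show equality we compute the minimal polynomial of γ. From γ = √269 + √67: γ^2 = 269 + 2√(18023) + 67 = 336 + 2√(18023), so γ^2 - 336 = 2√(18023); squaring, (γ^2 - 336)^2 = 4·18023, i.e. γ^4 - 672γ^2 + 112896 - 72092 = 0, i.e. γ^4 - 672γ^2 + 40804 = 0. So γ is a root of x^4 - 672x^2 + 40804. This polynomial is irreducible over Q: it has no rational root (each ±√269 ± √67 is irrational), and any factorization into two quadratics over Q would force √(18023) ∈ Q (pairing opposite roots) or √269, √67 ∈ Q (other pairings), all impossible. Hence [Q(γ):Q] = 4 = [Q(√269, √67):Q], so Q(γ) = Q(√269, √67).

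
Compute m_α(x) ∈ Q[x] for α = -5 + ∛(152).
m_α(x) = x^3 + 15x^2 + 75x - 27

Set β = α + 5 = ∛(152), so β^3 = 152. Then (α + 5)^3 - 152 = 0, i.e. α is a root of g(x) = (x + 5)^3 - 152 = x^3 + 15x^2 + 75x - 27. Since g(x) = h(x + 5) where h(x) = x^3 - 152, and h is irreducible over Q (because 152 is not a perfect cube, so h has no rational root, and a monic cubic with no rational root is irreducible), g is also irreducible (irreducibility is preserved under the substitution x → x + 5). Hence m_α(x) = x^3 + 15x^2 + 75x - 27.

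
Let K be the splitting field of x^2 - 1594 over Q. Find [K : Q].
[K : Q] = 2

f(x) = x^2 - 1594 factors as (x - √1594)(x + √1594). The splitting field is K = Q(√1594). Since 1594 is squarefree and > 1, it is not a perfect square, so x^2 - 1594 is irreducible over Q and [Q(√1594) : Q] = 2. Hence [K : Q] = 2.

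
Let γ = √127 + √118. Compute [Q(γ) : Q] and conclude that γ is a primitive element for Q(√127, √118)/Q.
[Q(γ) : Q] = 4 (equivalently, Q(γ) = Q(√127, √118))

Obviously Q(γ) ⊆ Q(√127, √118), and [Q(√127, √118):Q] = 4 (since 127, 118 are distinct squarefree integers > 1 with 14986 not a perfect square). To show equality we compute the minimal polynomial of γ. From γ = √127 + √118: γ^2 = 127 + 2√(14986) + 118 = 245 + 2√(14986), so γ^2 - 245 = 2√(14986); squaring, (γ^2 - 245)^2 = 4·14986, i.e. γ^4 - 490γ^2 + 60025 - 59944 = 0, i.e. γ^4 - 490γ^2 + 81 = 0. So γ is a root of x^4 - 490x^2 + 81. This polynomial is irreducible over Q: it has no rational root (each ±√127 ± √118 is irrational), and any factorization into two quadratics over Q would force √(14986) ∈ Q (pairing opposite roots) or √127, √118 ∈ Q (other pairings), all impossible. Hence [Q(γ):Q] = 4 = [Q(√127, √118):Q], so Q(γ) = Q(√127, √118).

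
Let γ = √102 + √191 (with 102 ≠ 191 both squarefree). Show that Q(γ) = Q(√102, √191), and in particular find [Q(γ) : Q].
[Q(γ) : Q] = 4 (equivalently, Q(γ) = Q(√102, √191))

Obviously Q(γ) ⊆ Q(√102, √191), and [Q(√102, √191):Q] = 4 (since 102, 191 are distinct squarefree integers > 1 with 19482 not a perfect square). To show equality we compute the minimal polynomial of γ. From γ = √102 + √191: γ^2 = 102 + 2√(19482) + 191 = 293 + 2√(19482), so γ^2 - 293 = 2√(19482); squaring, (γ^2 - 293)^2 = 4·19482, i.e. γ^4 - 586γ^2 + 85849 - 77928 = 0, i.e. γ^4 - 586γ^2 + 7921 = 0. So γ is a root of x^4 - 586x^2 + 7921. This polynomial is irreducible over Q: it has no rational root (each ±√102 ± √191 is irrational), and any factorization into two quadratics over Q would force √(19482) ∈ Q (pairing opposite roots) or √102, √191 ∈ Q (other pairings), all impossible. Hence [Q(γ):Q] = 4 = [Q(√102, √191):Q], so Q(γ) = Q(√102, √191).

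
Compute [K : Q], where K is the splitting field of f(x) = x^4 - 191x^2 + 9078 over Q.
[K : Q] = 4

Solving the quadratic in x^2: x^2 = (191 ± √(191^2 - 4·9078))/2 = (191 ± √169)/2 = (191 ± 13)/2, giving x^2 = 102 or x^2 = 89. So f(x) = (x^2 - 102)(x^2 - 89) and the roots of f are ±√102, ±√89. Hence the splitting field is K = Q(√102, √89). Since 102 and 89 are distinct squarefree integers > 1, their product 9078 is not a perfect square, so √89 ∉ Q(√102). By the tower law [K:Q] = [Q(√102,√89):Q(√102)] · [Q(√102):Q] = 2 · 2 = 4.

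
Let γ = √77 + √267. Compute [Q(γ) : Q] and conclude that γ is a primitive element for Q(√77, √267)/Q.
[Q(γ) : Q] = 4 (equivalently, Q(γ) = Q(√77, √267))

Obviously Q(γ) ⊆ Q(√77, √267), and [Q(√77, √267):Q] = 4 (since 77, 267 are distinct squarefree integers > 1 with 20559 not a perfect square). To show equality we compute the minimal polynomial of γ. From γ = √77 + √267: γ^2 = 77 + 2√(20559) + 267 = 344 + 2√(20559), so γ^2 - 344 = 2√(20559); squaring, (γ^2 - 344)^2 = 4·20559, i.e. γ^4 - 688γ^2 + 118336 - 82236 = 0, i.e. γ^4 - 688γ^2 + 36100 = 0. So γ is a root of x^4 - 688x^2 + 36100. This polynomial is irreducible over Q: it has no rational root (each ±√77 ± √267 is irrational), and any factorization into two quadratics over Q would force √(20559) ∈ Q (pairing opposite roots) or √77, √267 ∈ Q (other pairings), all impossible. Hence [Q(γ):Q] = 4 = [Q(√77, √267):Q], so Q(γ) = Q(√77, √267).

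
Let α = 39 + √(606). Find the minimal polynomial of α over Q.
m_α(x) = x^2 - 78x + 915

From α - 39 = √(606), squaring gives (α - 39)^2 = 606, i.e. α^2 - 78α + 1521 = 606, so α^2 - 78α + 915 = 0. The discriminant of x^2 - 78x + 915 is (-78)^2 - 4·(915) = 6084 - 3660 = 2424, and 4·(606) is not a perfect square in Q since 606 is squarefree and ≠ 1. Hence x^2 - 78x + 915 is irreducible over Q and is the minimal polynomial of α.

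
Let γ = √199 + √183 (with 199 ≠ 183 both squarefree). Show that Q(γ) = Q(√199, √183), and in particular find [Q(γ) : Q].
[Q(γ) : Q] = 4 (equivalently, Q(γ) = Q(√199, √183))

Obviously Q(γ) ⊆ Q(√199, √183), and [Q(√199, √183):Q] = 4 (since 199, 183 are distinct squarefree integers > 1 with 36417 not a perfect square). To show equality we compute the minimal polynomial of γ. From γ = √199 + √183: γ^2 = 199 + 2√(36417) + 183 = 382 + 2√(36417), so γ^2 - 382 = 2√(36417); squaring, (γ^2 - 382)^2 = 4·36417, i.e. γ^4 - 764γ^2 + 145924 - 145668 = 0, i.e. γ^4 - 764γ^2 + 256 = 0. So γ is a root of x^4 - 764x^2 + 256. This polynomial is irreducible over Q: it has no rational root (each ±√199 ± √183 is irrational), and any factorization into two quadratics over Q would force √(36417) ∈ Q (pairing opposite roots) or √199, √183 ∈ Q (other pairings), all impossible. Hence [Q(γ):Q] = 4 = [Q(√199, √183):Q], so Q(γ) = Q(√199, √183).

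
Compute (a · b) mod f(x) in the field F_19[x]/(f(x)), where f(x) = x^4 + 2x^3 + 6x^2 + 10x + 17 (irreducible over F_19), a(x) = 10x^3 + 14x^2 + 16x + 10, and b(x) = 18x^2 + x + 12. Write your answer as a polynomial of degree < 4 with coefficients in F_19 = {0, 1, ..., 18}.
a · b ≡ 13x^3 + 7x^2 + 3x (mod f(x))

Multiply in F_19[x]: a(x)·b(x) = (10x^3 + 14x^2 + 16x + 10)·(18x^2 + x + 12) = 9x^5 + 15x^4 + 4x^3 + 3x^2 + 12x + 6. This has degree ≥ 4, so divide by f(x) over F_19: 9x^5 + 15x^4 + 4x^3 + 3x^2 + 12x + 6 = (9x + 16)·(x^4 + 2x^3 + 6x^2 + 10x + 17) + (13x^3 + 7x^2 + 3x). Hence a·b ≡ 13x^3 + 7x^2 + 3x (mod f). (F_19[x]/(f) is a field with 19^4 = 130321 elements since f is irreducible of degree 4.)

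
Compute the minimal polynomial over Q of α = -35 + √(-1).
m_α(x) = x^2 + 70x + 1226

From α + 35 = √(-1), squaring gives (α + 35)^2 = -1, i.e. α^2 + 70α + 1225 = -1, so α^2 + 70α + 1226 = 0. The discriminant of x^2 + 70x + 1226 is (70)^2 - 4·(1226) = 4900 - 4904 = -4, and 4·(-1) is not a perfect square in Q since -1 is squarefree and ≠ 1. Hence x^2 + 70x + 1226 is irreducible over Q and is the minimal polynomial of α.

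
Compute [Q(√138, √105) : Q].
[Q(√138, √105) : Q] = 4

[Q(√138):Q] = 2 (min poly x^2 - 138, irreducible since 138 is squarefree > 1). For the top step, suppose √105 ∈ Q(√138), say √105 = c + d√138 with c, d ∈ Q. Squaring: 105 = c^2 + 138d^2 + 2cd√138. Since √138 ∉ Q this forces 2cd = 0. If d = 0 then √105 = c ∈ Q, contradicting 105 squarefree > 1. If c = 0 then 105 = 138d^2, so 138·105 = (138d)^2 is a perfect square in Q — but 138·105 = 14490 is not a perfect square (since 138 and 105 are distinct squarefree integers). Contradiction. Hence √105 ∉ Q(√138), so x^2 - 105 stays irreducible over Q(√138) and [Q(√138, √105) : Q(√138)] = 2. By the tower law, [Q(√138, √105) : Q] = 2 · 2 = 4.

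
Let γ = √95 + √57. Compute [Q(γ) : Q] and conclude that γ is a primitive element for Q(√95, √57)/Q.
[Q(γ) : Q] = 4 (equivalently, Q(γ) = Q(√95, √57))

Obviously Q(γ) ⊆ Q(√95, √57), and [Q(√95, √57):Q] = 4 (since 95, 57 are distinct squarefree integers > 1 with 5415 not a perfect square). To show equality we compute the minimal polynomial of γ. From γ = √95 + √57: γ^2 = 95 + 2√(5415) + 57 = 152 + 2√(5415), so γ^2 - 152 = 2√(5415); squaring, (γ^2 - 152)^2 = 4·5415, i.e. γ^4 - 304γ^2 + 23104 - 21660 = 0, i.e. γ^4 - 304γ^2 + 1444 = 0. So γ is a root of x^4 - 304x^2 + 1444. This polynomial is irreducible over Q: it has no rational root (each ±√95 ± √57 is irrational), and any factorization into two quadratics over Q would force √(5415) ∈ Q (pairing opposite roots) or √95, √57 ∈ Q (other pairings), all impossible. Hence [Q(γ):Q] = 4 = [Q(√95, √57):Q], so Q(γ) = Q(√95, √57).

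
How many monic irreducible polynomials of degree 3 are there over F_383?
There are 18727168 monic irreducible polynomials of degree 3 over F_383

Each element of F_{383^3} that lies in no proper subfield is a root of exactly one monic irreducible of degree 3 over F_383, and each such polynomial has 3 distinct roots in F_{383^3}. By Möbius inversion the count is N_383(3) = (1/3) Σ_{d|3} μ(3/d) · 383^d = (1/3)(μ(3)·383^1 + μ(1)·383^3) = 56181504/3 = 18727168.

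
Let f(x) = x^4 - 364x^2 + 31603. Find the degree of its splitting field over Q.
[K : Q] = 4

Solving the quadratic in x^2: x^2 = (364 ± √(364^2 - 4·31603))/2 = (364 ± √6084)/2 = (364 ± 78)/2, giving x^2 = 143 or x^2 = 221. So f(x) = (x^2 - 143)(x^2 - 221) and the roots of f are ±√143, ±√221. Hence the splitting field is K = Q(√143, √221). Since 143 and 221 are distinct squarefree integers > 1, their product 31603 is not a perfect square, so √221 ∉ Q(√143). By the tower law [K:Q] = [Q(√143,√221):Q(√143)] · [Q(√143):Q] = 2 · 2 = 4.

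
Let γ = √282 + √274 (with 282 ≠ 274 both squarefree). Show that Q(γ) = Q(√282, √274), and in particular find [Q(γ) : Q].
[Q(γ) : Q] = 4 (equivalently, Q(γ) = Q(√282, √274))

Obviously Q(γ) ⊆ Q(√282, √274), and [Q(√282, √274):Q] = 4 (since 282, 274 are distinct squarefree integers > 1 with 77268 not a perfect square). To show equality we compute the minimal polynomial of γ. From γ = √282 + √274: γ^2 = 282 + 2√(77268) + 274 = 556 + 2√(77268), so γ^2 - 556 = 2√(77268); squaring, (γ^2 - 556)^2 = 4·77268, i.e. γ^4 - 1112γ^2 + 309136 - 309072 = 0, i.e. γ^4 - 1112γ^2 + 64 = 0. So γ is a root of x^4 - 1112x^2 + 64. This polynomial is irreducible over Q: it has no rational root (each ±√282 ± √274 is irrational), and any factorization into two quadratics over Q would force √(77268) ∈ Q (pairing opposite roots) or √282, √274 ∈ Q (other pairings), all impossible. Hence [Q(γ):Q] = 4 = [Q(√282, √274):Q], so Q(γ) = Q(√282, √274).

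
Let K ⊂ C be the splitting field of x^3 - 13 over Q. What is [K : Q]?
[K : Q] = 6

The roots of x^3 - 13 are ∛13, ω∛13, ω^2∛13 where ω = e^(2πi/3) is a primitive cube root of unity, so K = Q(∛13, ω). Now [Q(∛13):Q] = 3 (since 13 is not a perfect cube, x^3 - 13 is irreducible) and [Q(ω):Q] = 2. Both 2 and 3 divide [K:Q], and [K:Q] ≤ 3·2 = 6, so [K:Q] = 6. (Equivalently: Q(∛13) ⊂ R but ω ∉ R, so [K : Q(∛13)] = 2.)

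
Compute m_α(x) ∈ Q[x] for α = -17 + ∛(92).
m_α(x) = x^3 + 51x^2 + 867x + 4821

Set β = α + 17 = ∛(92), so β^3 = 92. Then (α + 17)^3 - 92 = 0, i.e. α is a root of g(x) = (x + 17)^3 - 92 = x^3 + 51x^2 + 867x + 4821. Since g(x) = h(x + 17) where h(x) = x^3 - 92, and h is irreducible over Q (because 92 is not a perfect cube, so h has no rational root, and a monic cubic with no rational root is irreducible), g is also irreducible (irreducibility is preserved under the substitution x → x + 17). Hence m_α(x) = x^3 + 51x^2 + 867x + 4821.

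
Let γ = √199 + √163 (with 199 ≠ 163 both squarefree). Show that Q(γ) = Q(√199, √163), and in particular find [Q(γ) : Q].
[Q(γ) : Q] = 4 (equivalently, Q(γ) = Q(√199, √163))

Obviously Q(γ) ⊆ Q(√199, √163), and [Q(√199, √163):Q] = 4 (since 199, 163 are distinct squarefree integers > 1 with 32437 not a perfect square). To show equality we compute the minimal polynomial of γ. From γ = √199 + √163: γ^2 = 199 + 2√(32437) + 163 = 362 + 2√(32437), so γ^2 - 362 = 2√(32437); squaring, (γ^2 - 362)^2 = 4·32437, i.e. γ^4 - 724γ^2 + 131044 - 129748 = 0, i.e. γ^4 - 724γ^2 + 1296 = 0. So γ is a root of x^4 - 724x^2 + 1296. This polynomial is irreducible over Q: it has no rational root (each ±√199 ± √163 is irrational), and any factorization into two quadratics over Q would force √(32437) ∈ Q (pairing opposite roots) or √199, √163 ∈ Q (other pairings), all impossible. Hence [Q(γ):Q] = 4 = [Q(√199, √163):Q], so Q(γ) = Q(√199, √163).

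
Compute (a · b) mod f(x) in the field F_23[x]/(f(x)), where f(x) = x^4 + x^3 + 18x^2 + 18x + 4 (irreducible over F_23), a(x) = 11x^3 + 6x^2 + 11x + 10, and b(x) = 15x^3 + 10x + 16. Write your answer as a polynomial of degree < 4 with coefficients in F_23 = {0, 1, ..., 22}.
a · b ≡ 6x^3 + 9x^2 + 11x + 14 (mod f(x))

Multiply in F_23[x]: a(x)·b(x) = (11x^3 + 6x^2 + 11x + 10)·(15x^3 + 10x + 16) = 4x^6 + 21x^5 + 22x^4 + 18x^3 + 22x^2 + 22. This has degree ≥ 4, so divide by f(x) over F_23: 4x^6 + 21x^5 + 22x^4 + 18x^3 + 22x^2 + 22 = (4x^2 + 17x + 2)·(x^4 + x^3 + 18x^2 + 18x + 4) + (6x^3 + 9x^2 + 11x + 14). Hence a·b ≡ 6x^3 + 9x^2 + 11x + 14 (mod f). (F_23[x]/(f) is a field with 23^4 = 279841 elements since f is irreducible of degree 4.)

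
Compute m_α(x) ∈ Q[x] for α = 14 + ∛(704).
m_α(x) = x^3 - 42x^2 + 588x - 3448

Set β = α - 14 = ∛(704), so β^3 = 704. Then (α - 14)^3 - 704 = 0, i.e. α is a root of g(x) = (x - 14)^3 - 704 = x^3 - 42x^2 + 588x - 3448. Since g(x) = h(x - 14) where h(x) = x^3 - 704, and h is irreducible over Q (because 704 is not a perfect cube, so h has no rational root, and a monic cubic with no rational root is irreducible), g is also irreducible (irreducibility is preserved under the substitution x → x - 14). Hence m_α(x) = x^3 - 42x^2 + 588x - 3448.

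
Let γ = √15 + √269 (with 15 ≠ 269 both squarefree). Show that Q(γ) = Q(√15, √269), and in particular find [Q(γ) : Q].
[Q(γ) : Q] = 4 (equivalently, Q(γ) = Q(√15, √269))

Obviously Q(γ) ⊆ Q(√15, √269), and [Q(√15, √269):Q] = 4 (since 15, 269 are distinct squarefree integers > 1 with 4035 not a perfect square). To show equality we compute the minimal polynomial of γ. From γ = √15 + √269: γ^2 = 15 + 2√(4035) + 269 = 284 + 2√(4035), so γ^2 - 284 = 2√(4035); squaring, (γ^2 - 284)^2 = 4·4035, i.e. γ^4 - 568γ^2 + 80656 - 16140 = 0, i.e. γ^4 - 568γ^2 + 64516 = 0. So γ is a root of x^4 - 568x^2 + 64516. This polynomial is irreducible over Q: it has no rational root (each ±√15 ± √269 is irrational), and any factorization into two quadratics over Q would force √(4035) ∈ Q (pairing opposite roots) or √15, √269 ∈ Q (other pairings), all impossible. Hence [Q(γ):Q] = 4 = [Q(√15, √269):Q], so Q(γ) = Q(√15, √269).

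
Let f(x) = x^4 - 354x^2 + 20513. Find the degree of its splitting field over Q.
[K : Q] = 4

Solving the quadratic in x^2: x^2 = (354 ± √(354^2 - 4·20513))/2 = (354 ± √43264)/2 = (354 ± 208)/2, giving x^2 = 281 or x^2 = 73. So f(x) = (x^2 - 281)(x^2 - 73) and the roots of f are ±√281, ±√73. Hence the splitting field is K = Q(√281, √73). Since 281 and 73 are distinct squarefree integers > 1, their product 20513 is not a perfect square, so √73 ∉ Q(√281). By the tower law [K:Q] = [Q(√281,√73):Q(√281)] · [Q(√281):Q] = 2 · 2 = 4.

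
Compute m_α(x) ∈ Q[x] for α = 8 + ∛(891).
m_α(x) = x^3 - 24x^2 + 192x - 1403

Set β = α - 8 = ∛(891), so β^3 = 891. Then (α - 8)^3 - 891 = 0, i.e. α is a root of g(x) = (x - 8)^3 - 891 = x^3 - 24x^2 + 192x - 1403. Since g(x) = h(x - 8) where h(x) = x^3 - 891, and h is irreducible over Q (because 891 is not a perfect cube, so h has no rational root, and a monic cubic with no rational root is irreducible), g is also irreducible (irreducibility is preserved under the substitution x → x - 8). Hence m_α(x) = x^3 - 24x^2 + 192x - 1403.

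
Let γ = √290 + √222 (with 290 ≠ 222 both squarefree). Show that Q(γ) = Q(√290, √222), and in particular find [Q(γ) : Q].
[Q(γ) : Q] = 4 (equivalently, Q(γ) = Q(√290, √222))

Obviously Q(γ) ⊆ Q(√290, √222), and [Q(√290, √222):Q] = 4 (since 290, 222 are distinct squarefree integers > 1 with 64380 not a perfect square). To show equality we compute the minimal polynomial of γ. From γ = √290 + √222: γ^2 = 290 + 2√(64380) + 222 = 512 + 2√(64380), so γ^2 - 512 = 2√(64380); squaring, (γ^2 - 512)^2 = 4·64380, i.e. γ^4 - 1024γ^2 + 262144 - 257520 = 0, i.e. γ^4 - 1024γ^2 + 4624 = 0. So γ is a root of x^4 - 1024x^2 + 4624. This polynomial is irreducible over Q: it has no rational root (each ±√290 ± √222 is irrational), and any factorization into two quadratics over Q would force √(64380) ∈ Q (pairing opposite roots) or √290, √222 ∈ Q (other pairings), all impossible. Hence [Q(γ):Q] = 4 = [Q(√290, √222):Q], so Q(γ) = Q(√290, √222).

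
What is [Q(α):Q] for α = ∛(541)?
[Q(α):Q] = 3

The minimal polynomial of α is x^3 - 541, irreducible over Q since 541 is not a perfect cube (so x^3 - 541 has no rational root). Hence [Q(α):Q] = deg(m_α) = 3.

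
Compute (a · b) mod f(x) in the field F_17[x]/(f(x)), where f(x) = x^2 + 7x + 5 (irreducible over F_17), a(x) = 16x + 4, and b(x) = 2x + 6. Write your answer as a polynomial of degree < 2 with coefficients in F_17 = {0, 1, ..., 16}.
a · b ≡ 16x (mod f(x))

Multiply in F_17[x]: a(x)·b(x) = (16x + 4)·(2x + 6) = 15x^2 + 2x + 7. This has degree ≥ 2, so divide by f(x) over F_17: 15x^2 + 2x + 7 = (15)·(x^2 + 7x + 5) + (16x). Hence a·b ≡ 16x (mod f). (F_17[x]/(f) is a field with 17^2 = 289 elements since f is irreducible of degree 2.)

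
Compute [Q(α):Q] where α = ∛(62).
[Q(α):Q] = 3

The minimal polynomial of α is x^3 - 62, irreducible over Q since 62 is not a perfect cube (so x^3 - 62 has no rational root). Hence [Q(α):Q] = deg(m_α) = 3.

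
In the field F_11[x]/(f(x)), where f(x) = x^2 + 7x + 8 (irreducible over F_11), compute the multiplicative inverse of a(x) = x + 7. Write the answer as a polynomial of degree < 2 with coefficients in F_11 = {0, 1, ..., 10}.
a(x)^(-1) ≡ 4x (mod f(x))

Since f is irreducible over F_11, F_11[x]/(f) is a field and a(x) ≠ 0 has an inverse. Apply the extended Euclidean algorithm to f(x) and a(x) in F_11[x]: f(x) = (x)·a(x) + (8). The last nonzero remainder is the constant 8 = gcd(f, a) in F_11. Back-substituting through the division chain expresses 8 = s(x)·a(x) + t(x)·f(x) with s(x) ≡ 10x (mod f), so (10x)·a(x) ≡ 8 (mod f). Multiplying by 8^(-1) ≡ 7 in F_11 gives a(x)^(-1) ≡ 7·(10x) ≡ 4x (mod f). Check: (x + 7)·(4x) = 4x^2 + 6x ≡ 1 (mod x^2 + 7x + 8).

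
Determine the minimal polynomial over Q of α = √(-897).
m_α(x) = x^2 + 897

α satisfies α^2 + 897 = 0, so x^2 + 897 annihilates α. Since d = -897 is squarefree and ≠ 1, it is not a perfect square in Q, so x^2 + 897 has no rational root and is therefore irreducible over Q (a degree-2 polynomial over a field is irreducible iff it has no root). Hence m_α(x) = x^2 + 897.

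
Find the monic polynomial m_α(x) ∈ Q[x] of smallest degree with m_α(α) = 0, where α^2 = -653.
m_α(x) = x^2 + 653

α satisfies α^2 + 653 = 0, so x^2 + 653 annihilates α. Since d = -653 is squarefree and ≠ 1, it is not a perfect square in Q, so x^2 + 653 has no rational root and is therefore irreducible over Q (a degree-2 polynomial over a field is irreducible iff it has no root). Hence m_α(x) = x^2 + 653.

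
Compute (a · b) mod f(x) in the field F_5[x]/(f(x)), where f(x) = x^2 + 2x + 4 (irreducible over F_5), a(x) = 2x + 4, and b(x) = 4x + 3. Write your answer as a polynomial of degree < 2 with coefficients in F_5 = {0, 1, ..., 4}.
a · b ≡ x (mod f(x))

Multiply in F_5[x]: a(x)·b(x) = (2x + 4)·(4x + 3) = 3x^2 + 2x + 2. This has degree ≥ 2, so divide by f(x) over F_5: 3x^2 + 2x + 2 = (3)·(x^2 + 2x + 4) + (x). Hence a·b ≡ x (mod f). (F_5[x]/(f) is a field with 5^2 = 25 elements since f is irreducible of degree 2.)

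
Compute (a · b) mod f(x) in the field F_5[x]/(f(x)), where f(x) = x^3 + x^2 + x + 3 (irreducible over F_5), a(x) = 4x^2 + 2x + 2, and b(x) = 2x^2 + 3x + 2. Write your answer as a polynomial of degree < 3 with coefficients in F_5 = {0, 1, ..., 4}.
a · b ≡ 2x^2 + 3x (mod f(x))

Multiply in F_5[x]: a(x)·b(x) = (4x^2 + 2x + 2)·(2x^2 + 3x + 2) = 3x^4 + x^3 + 3x^2 + 4. This has degree ≥ 3, so divide by f(x) over F_5: 3x^4 + x^3 + 3x^2 + 4 = (3x + 3)·(x^3 + x^2 + x + 3) + (2x^2 + 3x). Hence a·b ≡ 2x^2 + 3x (mod f). (F_5[x]/(f) is a field with 5^3 = 125 elements since f is irreducible of degree 3.)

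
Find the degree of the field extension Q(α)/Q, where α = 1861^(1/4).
[Q(α):Q] = 4

α is a root of x^4 - 1861. By Eisenstein's criterion at the prime p = 1861 (which divides the constant term 1861 but p^2 = 3463321 does not, since 1861 is squarefree), x^4 - 1861 is irreducible over Q. Hence [Q(α):Q] = 4.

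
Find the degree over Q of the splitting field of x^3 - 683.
[K : Q] = 6

The roots of x^3 - 683 are ∛683, ω∛683, ω^2∛683 where ω = e^(2πi/3) is a primitive cube root of unity, so K = Q(∛683, ω). Now [Q(∛683):Q] = 3 (since 683 is not a perfect cube, x^3 - 683 is irreducible) and [Q(ω):Q] = 2. Both 2 and 3 divide [K:Q], and [K:Q] ≤ 3·2 = 6, so [K:Q] = 6. (Equivalently: Q(∛683) ⊂ R but ω ∉ R, so [K : Q(∛683)] = 2.)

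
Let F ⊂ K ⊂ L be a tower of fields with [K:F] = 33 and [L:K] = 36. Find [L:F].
[L:F] = 1188

The tower law says that for any tower of field extensions F ⊂ K ⊂ L with finite degrees, [L:F] = [L:K] · [K:F]. Here this gives [L:F] = 36 · 33 = 1188.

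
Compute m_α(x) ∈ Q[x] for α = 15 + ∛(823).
m_α(x) = x^3 - 45x^2 + 675x - 4198

Set β = α - 15 = ∛(823), so β^3 = 823. Then (α - 15)^3 - 823 = 0, i.e. α is a root of g(x) = (x - 15)^3 - 823 = x^3 - 45x^2 + 675x - 4198. Since g(x) = h(x - 15) where h(x) = x^3 - 823, and h is irreducible over Q (because 823 is not a perfect cube, so h has no rational root, and a monic cubic with no rational root is irreducible), g is also irreducible (irreducibility is preserved under the substitution x → x - 15). Hence m_α(x) = x^3 - 45x^2 + 675x - 4198.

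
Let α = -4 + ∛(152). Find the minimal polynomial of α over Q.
m_α(x) = x^3 + 12x^2 + 48x - 88

Set β = α + 4 = ∛(152), so β^3 = 152. Then (α + 4)^3 - 152 = 0, i.e. α is a root of g(x) = (x + 4)^3 - 152 = x^3 + 12x^2 + 48x - 88. Since g(x) = h(x + 4) where h(x) = x^3 - 152, and h is irreducible over Q (because 152 is not a perfect cube, so h has no rational root, and a monic cubic with no rational root is irreducible), g is also irreducible (irreducibility is preserved under the substitution x → x + 4). Hence m_α(x) = x^3 + 12x^2 + 48x - 88.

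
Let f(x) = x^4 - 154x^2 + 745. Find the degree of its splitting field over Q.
[K : Q] = 4

Solving the quadratic in x^2: x^2 = (154 ± √(154^2 - 4·745))/2 = (154 ± √20736)/2 = (154 ± 144)/2, giving x^2 = 149 or x^2 = 5. So f(x) = (x^2 - 149)(x^2 - 5) and the roots of f are ±√149, ±√5. Hence the splitting field is K = Q(√149, √5). Since 149 and 5 are distinct squarefree integers > 1, their product 745 is not a perfect square, so √5 ∉ Q(√149). By the tower law [K:Q] = [Q(√149,√5):Q(√149)] · [Q(√149):Q] = 2 · 2 = 4.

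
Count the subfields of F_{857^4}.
F_{857^4} has 3 subfields

The subfields of F_{p^n} are exactly the fields F_{p^d} for d | n (each is the fixed field of the unique index-d subgroup of Gal(F_{p^n}/F_p) ≅ Z/nZ). The divisors of n = 4 are {1, 2, 4}, giving 3 subfields: F_{857^1}, F_{857^2}, F_{857^4}.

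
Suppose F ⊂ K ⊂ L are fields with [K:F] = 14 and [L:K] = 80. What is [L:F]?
[L:F] = 1120

The tower law says that for any tower of field extensions F ⊂ K ⊂ L with finite degrees, [L:F] = [L:K] · [K:F]. Here this gives [L:F] = 80 · 14 = 1120.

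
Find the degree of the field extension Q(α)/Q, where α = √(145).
[Q(α):Q] = 2

[Q(α):Q] equals the degree of the minimal polynomial of α. Here α^2 = 145 and x^2 - 145 is irreducible (d = 145 is squarefree, ≠ 1, hence not a square), so deg(m_α) = 2. Thus [Q(α):Q] = 2.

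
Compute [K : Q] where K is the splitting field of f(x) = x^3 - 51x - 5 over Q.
[K : Q] = 6

By the rational root test, any rational root of the monic integer polynomial f(x) = x^3 - 51x - 5 must be an integer dividing the constant term -5, i.e. one of ±{1, 5}. Evaluating: f(1) = -55, f(-1) = 45, f(5) = -135, f(-5) = 125; none is 0, so f has no rational root and is therefore irreducible over Q (a cubic with no linear factor over a field is irreducible). For an irreducible cubic, the Galois group is A_3 or S_3 according as the discriminant disc(f) = -4a^3 - 27b^2 = -4·(-51)^3 - 27·(-5)^2 = 529929 is or is not a square in Q. Here disc(f) = 529929 is not a perfect square in Q, so the Galois group of f over Q is not contained in A_3 and must be all of S_3. The splitting field has degree |S_3| = 6 over Q, so [K : Q] = 6.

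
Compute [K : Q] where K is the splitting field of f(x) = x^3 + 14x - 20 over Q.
[K : Q] = 6

By the rational root test, any rational root of the monic integer polynomial f(x) = x^3 + 14x - 20 must be an integer dividing the constant term -20, i.e. one of ±{1, 2, 4, 5, 10, 20}. Evaluating: f(1) = -5, f(-1) = -35, f(2) = 16, f(-2) = -56, f(4) = 100, f(-4) = -140, f(5) = 175, f(-5) = -215, f(10) = 1120, f(-10) = -1160, f(20) = 8260, f(-20) = -8300; none is 0, so f has no rational root and is therefore irreducible over Q (a cubic with no linear factor over a field is irreducible). For an irreducible cubic, the Galois group is A_3 or S_3 according as the discriminant disc(f) = -4a^3 - 27b^2 = -4·(14)^3 - 27·(-20)^2 = -21776 is or is not a square in Q. Here disc(f) = -21776 is not a perfect square in Q, so the Galois group of f over Q is not contained in A_3 and must be all of S_3. The splitting field has degree |S_3| = 6 over Q, so [K : Q] = 6.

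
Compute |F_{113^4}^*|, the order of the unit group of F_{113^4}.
|F_{113^4}^*| = 163047360

F_{113^4} has 113^4 = 163047361 elements; its multiplicative group consists of all nonzero elements, so |F_{113^4}^*| = 163047361 - 1 = 163047360. (It is cyclic since any finite subgroup of the multiplicative group of a field is cyclic.)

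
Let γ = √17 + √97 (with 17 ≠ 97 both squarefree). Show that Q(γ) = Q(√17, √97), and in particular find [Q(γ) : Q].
[Q(γ) : Q] = 4 (equivalently, Q(γ) = Q(√17, √97))

Obviously Q(γ) ⊆ Q(√17, √97), and [Q(√17, √97):Q] = 4 (since 17, 97 are distinct squarefree integers > 1 with 1649 not a perfect square). To show equality we compute the minimal polynomial of γ. From γ = √17 + √97: γ^2 = 17 + 2√(1649) + 97 = 114 + 2√(1649), so γ^2 - 114 = 2√(1649); squaring, (γ^2 - 114)^2 = 4·1649, i.e. γ^4 - 228γ^2 + 12996 - 6596 = 0, i.e. γ^4 - 228γ^2 + 6400 = 0. So γ is a root of x^4 - 228x^2 + 6400. This polynomial is irreducible over Q: it has no rational root (each ±√17 ± √97 is irrational), and any factorization into two quadratics over Q would force √(1649) ∈ Q (pairing opposite roots) or √17, √97 ∈ Q (other pairings), all impossible. Hence [Q(γ):Q] = 4 = [Q(√17, √97):Q], so Q(γ) = Q(√17, √97).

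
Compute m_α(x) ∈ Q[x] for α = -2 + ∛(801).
m_α(x) = x^3 + 6x^2 + 12x - 793

Set β = α + 2 = ∛(801), so β^3 = 801. Then (α + 2)^3 - 801 = 0, i.e. α is a root of g(x) = (x + 2)^3 - 801 = x^3 + 6x^2 + 12x - 793. Since g(x) = h(x + 2) where h(x) = x^3 - 801, and h is irreducible over Q (because 801 is not a perfect cube, so h has no rational root, and a monic cubic with no rational root is irreducible), g is also irreducible (irreducibility is preserved under the substitution x → x + 2). Hence m_α(x) = x^3 + 6x^2 + 12x - 793.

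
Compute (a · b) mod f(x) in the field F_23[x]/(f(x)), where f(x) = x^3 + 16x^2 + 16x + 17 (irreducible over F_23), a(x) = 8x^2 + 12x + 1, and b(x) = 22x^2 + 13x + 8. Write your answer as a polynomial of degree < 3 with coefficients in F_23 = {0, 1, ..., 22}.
a · b ≡ x^2 + 14x + 17 (mod f(x))

Multiply in F_23[x]: a(x)·b(x) = (8x^2 + 12x + 1)·(22x^2 + 13x + 8) = 15x^4 + 12x^2 + 17x + 8. This has degree ≥ 3, so divide by f(x) over F_23: 15x^4 + 12x^2 + 17x + 8 = (15x + 13)·(x^3 + 16x^2 + 16x + 17) + (x^2 + 14x + 17). Hence a·b ≡ x^2 + 14x + 17 (mod f). (F_23[x]/(f) is a field with 23^3 = 12167 elements since f is irreducible of degree 3.)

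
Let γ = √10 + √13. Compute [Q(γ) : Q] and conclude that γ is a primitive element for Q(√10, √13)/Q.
[Q(γ) : Q] = 4 (equivalently, Q(γ) = Q(√10, √13))

Obviously Q(γ) ⊆ Q(√10, √13), and [Q(√10, √13):Q] = 4 (since 10, 13 are distinct squarefree integers > 1 with 130 not a perfect square). To show equality we compute the minimal polynomial of γ. From γ = √10 + √13: γ^2 = 10 + 2√(130) + 13 = 23 + 2√(130), so γ^2 - 23 = 2√(130); squaring, (γ^2 - 23)^2 = 4·130, i.e. γ^4 - 46γ^2 + 529 - 520 = 0, i.e. γ^4 - 46γ^2 + 9 = 0. So γ is a root of x^4 - 46x^2 + 9. This polynomial is irreducible over Q: it has no rational root (each ±√10 ± √13 is irrational), and any factorization into two quadratics over Q would force √(130) ∈ Q (pairing opposite roots) or √10, √13 ∈ Q (other pairings), all impossible. Hence [Q(γ):Q] = 4 = [Q(√10, √13):Q], so Q(γ) = Q(√10, √13).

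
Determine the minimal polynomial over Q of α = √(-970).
m_α(x) = x^2 + 970

α satisfies α^2 + 970 = 0, so x^2 + 970 annihilates α. Since d = -970 is squarefree and ≠ 1, it is not a perfect square in Q, so x^2 + 970 has no rational root and is therefore irreducible over Q (a degree-2 polynomial over a field is irreducible iff it has no root). Hence m_α(x) = x^2 + 970.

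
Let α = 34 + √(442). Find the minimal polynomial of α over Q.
m_α(x) = x^2 - 68x + 714

From α - 34 = √(442), squaring gives (α - 34)^2 = 442, i.e. α^2 - 68α + 1156 = 442, so α^2 - 68α + 714 = 0. The discriminant of x^2 - 68x + 714 is (-68)^2 - 4·(714) = 4624 - 2856 = 1768, and 4·(442) is not a perfect square in Q since 442 is squarefree and ≠ 1. Hence x^2 - 68x + 714 is irreducible over Q and is the minimal polynomial of α.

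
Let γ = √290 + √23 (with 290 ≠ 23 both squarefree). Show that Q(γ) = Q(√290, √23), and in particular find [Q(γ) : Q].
[Q(γ) : Q] = 4 (equivalently, Q(γ) = Q(√290, √23))

Obviously Q(γ) ⊆ Q(√290, √23), and [Q(√290, √23):Q] = 4 (since 290, 23 are distinct squarefree integers > 1 with 6670 not a perfect square). To show equality we compute the minimal polynomial of γ. From γ = √290 + √23: γ^2 = 290 + 2√(6670) + 23 = 313 + 2√(6670), so γ^2 - 313 = 2√(6670); squaring, (γ^2 - 313)^2 = 4·6670, i.e. γ^4 - 626γ^2 + 97969 - 26680 = 0, i.e. γ^4 - 626γ^2 + 71289 = 0. So γ is a root of x^4 - 626x^2 + 71289. This polynomial is irreducible over Q: it has no rational root (each ±√290 ± √23 is irrational), and any factorization into two quadratics over Q would force √(6670) ∈ Q (pairing opposite roots) or √290, √23 ∈ Q (other pairings), all impossible. Hence [Q(γ):Q] = 4 = [Q(√290, √23):Q], so Q(γ) = Q(√290, √23).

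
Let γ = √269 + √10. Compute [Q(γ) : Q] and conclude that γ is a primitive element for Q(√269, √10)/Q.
[Q(γ) : Q] = 4 (equivalently, Q(γ) = Q(√269, √10))

Obviously Q(γ) ⊆ Q(√269, √10), and [Q(√269, √10):Q] = 4 (since 269, 10 are distinct squarefree integers > 1 with 2690 not a perfect square). To show equality we compute the minimal polynomial of γ. From γ = √269 + √10: γ^2 = 269 + 2√(2690) + 10 = 279 + 2√(2690), so γ^2 - 279 = 2√(2690); squaring, (γ^2 - 279)^2 = 4·2690, i.e. γ^4 - 558γ^2 + 77841 - 10760 = 0, i.e. γ^4 - 558γ^2 + 67081 = 0. So γ is a root of x^4 - 558x^2 + 67081. This polynomial is irreducible over Q: it has no rational root (each ±√269 ± √10 is irrational), and any factorization into two quadratics over Q would force √(2690) ∈ Q (pairing opposite roots) or √269, √10 ∈ Q (other pairings), all impossible. Hence [Q(γ):Q] = 4 = [Q(√269, √10):Q], so Q(γ) = Q(√269, √10).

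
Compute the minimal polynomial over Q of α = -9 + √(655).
m_α(x) = x^2 + 18x - 574

From α + 9 = √(655), squaring gives (α + 9)^2 = 655, i.e. α^2 + 18α + 81 = 655, so α^2 + 18α - 574 = 0. The discriminant of x^2 + 18x - 574 is (18)^2 - 4·(-574) = 324 + 2296 = 2620, and 4·(655) is not a perfect square in Q since 655 is squarefree and ≠ 1. Hence x^2 + 18x - 574 is irreducible over Q and is the minimal polynomial of α.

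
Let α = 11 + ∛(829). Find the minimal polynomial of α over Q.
m_α(x) = x^3 - 33x^2 + 363x - 2160

Set β = α - 11 = ∛(829), so β^3 = 829. Then (α - 11)^3 - 829 = 0, i.e. α is a root of g(x) = (x - 11)^3 - 829 = x^3 - 33x^2 + 363x - 2160. Since g(x) = h(x - 11) where h(x) = x^3 - 829, and h is irreducible over Q (because 829 is not a perfect cube, so h has no rational root, and a monic cubic with no rational root is irreducible), g is also irreducible (irreducibility is preserved under the substitution x → x - 11). Hence m_α(x) = x^3 - 33x^2 + 363x - 2160.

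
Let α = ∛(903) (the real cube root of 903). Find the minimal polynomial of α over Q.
m_α(x) = x^3 - 903

α satisfies α^3 = 903, so x^3 - 903 annihilates α. By the rational root test, a rational root p/q (in lowest terms) of x^3 - 903 would satisfy p^3 = 903 q^3, forcing q = 1 and p^3 = 903; but 903 is not a perfect cube, contradiction. A monic cubic over Q with no rational root is irreducible (any nontrivial factorization would include a linear factor). Hence x^3 - 903 is the minimal polynomial of α, and in particular [Q(α):Q] = 3.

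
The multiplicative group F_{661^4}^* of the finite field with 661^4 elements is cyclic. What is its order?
|F_{661^4}^*| = 190899960240

F_{661^4} has 661^4 = 190899960241 elements; its multiplicative group consists of all nonzero elements, so |F_{661^4}^*| = 190899960241 - 1 = 190899960240. (It is cyclic since any finite subgroup of the multiplicative group of a field is cyclic.)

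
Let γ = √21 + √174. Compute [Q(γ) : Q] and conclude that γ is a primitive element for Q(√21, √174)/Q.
[Q(γ) : Q] = 4 (equivalently, Q(γ) = Q(√21, √174))

Obviously Q(γ) ⊆ Q(√21, √174), and [Q(√21, √174):Q] = 4 (since 21, 174 are distinct squarefree integers > 1 with 3654 not a perfect square). To show equality we compute the minimal polynomial of γ. From γ = √21 + √174: γ^2 = 21 + 2√(3654) + 174 = 195 + 2√(3654), so γ^2 - 195 = 2√(3654); squaring, (γ^2 - 195)^2 = 4·3654, i.e. γ^4 - 390γ^2 + 38025 - 14616 = 0, i.e. γ^4 - 390γ^2 + 23409 = 0. So γ is a root of x^4 - 390x^2 + 23409. This polynomial is irreducible over Q: it has no rational root (each ±√21 ± √174 is irrational), and any factorization into two quadratics over Q would force √(3654) ∈ Q (pairing opposite roots) or √21, √174 ∈ Q (other pairings), all impossible. Hence [Q(γ):Q] = 4 = [Q(√21, √174):Q], so Q(γ) = Q(√21, √174).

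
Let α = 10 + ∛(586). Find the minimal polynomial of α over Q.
m_α(x) = x^3 - 30x^2 + 300x - 1586

Set β = α - 10 = ∛(586), so β^3 = 586. Then (α - 10)^3 - 586 = 0, i.e. α is a root of g(x) = (x - 10)^3 - 586 = x^3 - 30x^2 + 300x - 1586. Since g(x) = h(x - 10) where h(x) = x^3 - 586, and h is irreducible over Q (because 586 is not a perfect cube, so h has no rational root, and a monic cubic with no rational root is irreducible), g is also irreducible (irreducibility is preserved under the substitution x → x - 10). Hence m_α(x) = x^3 - 30x^2 + 300x - 1586.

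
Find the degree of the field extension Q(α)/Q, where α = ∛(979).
[Q(α):Q] = 3

The minimal polynomial of α is x^3 - 979, irreducible over Q since 979 is not a perfect cube (so x^3 - 979 has no rational root). Hence [Q(α):Q] = deg(m_α) = 3.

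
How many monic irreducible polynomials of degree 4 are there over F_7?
There are 588 monic irreducible polynomials of degree 4 over F_7

Each element of F_{7^4} that lies in no proper subfield is a root of exactly one monic irreducible of degree 4 over F_7, and each such polynomial has 4 distinct roots in F_{7^4}. By Möbius inversion the count is N_7(4) = (1/4) Σ_{d|4} μ(4/d) · 7^d = (1/4)(μ(4)·7^1 + μ(2)·7^2 + μ(1)·7^4) = 2352/4 = 588.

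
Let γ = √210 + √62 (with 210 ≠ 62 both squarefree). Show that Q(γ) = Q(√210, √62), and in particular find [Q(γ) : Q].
[Q(γ) : Q] = 4 (equivalently, Q(γ) = Q(√210, √62))

Obviously Q(γ) ⊆ Q(√210, √62), and [Q(√210, √62):Q] = 4 (since 210, 62 are distinct squarefree integers > 1 with 13020 not a perfect square). To show equality we compute the minimal polynomial of γ. From γ = √210 + √62: γ^2 = 210 + 2√(13020) + 62 = 272 + 2√(13020), so γ^2 - 272 = 2√(13020); squaring, (γ^2 - 272)^2 = 4·13020, i.e. γ^4 - 544γ^2 + 73984 - 52080 = 0, i.e. γ^4 - 544γ^2 + 21904 = 0. So γ is a root of x^4 - 544x^2 + 21904. This polynomial is irreducible over Q: it has no rational root (each ±√210 ± √62 is irrational), and any factorization into two quadratics over Q would force √(13020) ∈ Q (pairing opposite roots) or √210, √62 ∈ Q (other pairings), all impossible. Hence [Q(γ):Q] = 4 = [Q(√210, √62):Q], so Q(γ) = Q(√210, √62).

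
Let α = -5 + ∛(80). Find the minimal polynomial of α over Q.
m_α(x) = x^3 + 15x^2 + 75x + 45

Set β = α + 5 = ∛(80), so β^3 = 80. Then (α + 5)^3 - 80 = 0, i.e. α is a root of g(x) = (x + 5)^3 - 80 = x^3 + 15x^2 + 75x + 45. Since g(x) = h(x + 5) where h(x) = x^3 - 80, and h is irreducible over Q (because 80 is not a perfect cube, so h has no rational root, and a monic cubic with no rational root is irreducible), g is also irreducible (irreducibility is preserved under the substitution x → x + 5). Hence m_α(x) = x^3 + 15x^2 + 75x + 45.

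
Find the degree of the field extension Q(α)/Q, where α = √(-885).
[Q(α):Q] = 2

[Q(α):Q] equals the degree of the minimal polynomial of α. Here α^2 = -885 and x^2 + 885 is irreducible (d = -885 is squarefree, ≠ 1, hence not a square), so deg(m_α) = 2. Thus [Q(α):Q] = 2.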